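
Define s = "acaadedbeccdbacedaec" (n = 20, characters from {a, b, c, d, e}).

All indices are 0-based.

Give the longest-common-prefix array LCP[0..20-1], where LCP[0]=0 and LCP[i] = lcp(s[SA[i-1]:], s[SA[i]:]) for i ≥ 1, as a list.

sorted suffixes:
  #0 SA[0]=2  'aadedbeccdbacedaec'
  #1 SA[1]=0  'acaadedbeccdbacedaec'
  #2 SA[2]=13  'acedaec'
  #3 SA[3]=3  'adedbeccdbacedaec'
  #4 SA[4]=17  'aec'
  #5 SA[5]=12  'bacedaec'
  #6 SA[6]=7  'beccdbacedaec'
  #7 SA[7]=19  'c'
  #8 SA[8]=1  'caadedbeccdbacedaec'
  #9 SA[9]=9  'ccdbacedaec'
  #10 SA[10]=10  'cdbacedaec'
  #11 SA[11]=14  'cedaec'
  #12 SA[12]=16  'daec'
  #13 SA[13]=11  'dbacedaec'
  #14 SA[14]=6  'dbeccdbacedaec'
  #15 SA[15]=4  'dedbeccdbacedaec'
  #16 SA[16]=18  'ec'
  #17 SA[17]=8  'eccdbacedaec'
  #18 SA[18]=15  'edaec'
  #19 SA[19]=5  'edbeccdbacedaec'

SA = [2, 0, 13, 3, 17, 12, 7, 19, 1, 9, 10, 14, 16, 11, 6, 4, 18, 8, 15, 5]
[i] adj suffixes → lcp
  [1] 2/0 → 1 ('a')
  [2] 0/13 → 2 ('ac')
  [3] 13/3 → 1 ('a')
  [4] 3/17 → 1 ('a')
  [5] 17/12 → 0 ('')
  [6] 12/7 → 1 ('b')
  [7] 7/19 → 0 ('')
  [8] 19/1 → 1 ('c')
  [9] 1/9 → 1 ('c')
  [10] 9/10 → 1 ('c')
  [11] 10/14 → 1 ('c')
  [12] 14/16 → 0 ('')
  [13] 16/11 → 1 ('d')
  [14] 11/6 → 2 ('db')
  [15] 6/4 → 1 ('d')
  [16] 4/18 → 0 ('')
  [17] 18/8 → 2 ('ec')
  [18] 8/15 → 1 ('e')
  [19] 15/5 → 2 ('ed')

[0, 1, 2, 1, 1, 0, 1, 0, 1, 1, 1, 1, 0, 1, 2, 1, 0, 2, 1, 2]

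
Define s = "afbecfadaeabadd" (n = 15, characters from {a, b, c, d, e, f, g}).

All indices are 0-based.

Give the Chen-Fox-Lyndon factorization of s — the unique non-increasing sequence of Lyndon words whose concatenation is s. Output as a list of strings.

emit factor 1: 'afbecf' (i=0, period=6)
emit factor 2: 'adae' (i=6, period=4)
emit factor 3: 'abadd' (i=10, period=5)

["afbecf", "adae", "abadd"]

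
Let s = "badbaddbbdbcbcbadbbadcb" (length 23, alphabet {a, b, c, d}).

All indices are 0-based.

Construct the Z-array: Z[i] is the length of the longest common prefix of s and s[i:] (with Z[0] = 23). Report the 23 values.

Z[0]=23
i=1: outside box; Z[1]=0
i=2: outside box; Z[2]=0
i=3: outside box; Z[3]=3 grow→box=[3,6)
i=4: min(r-i=2, Z[1]=0)=0; Z[4]=0
i=5: min(r-i=1, Z[2]=0)=0; Z[5]=0
i=6: outside box; Z[6]=0
i=7: outside box; Z[7]=1 grow→box=[7,8)
i=8: outside box; Z[8]=1 grow→box=[8,9)
i=9: outside box; Z[9]=0
i=10: outside box; Z[10]=1 grow→box=[10,11)
i=11: outside box; Z[11]=0
i=12: outside box; Z[12]=1 grow→box=[12,13)
i=13: outside box; Z[13]=0
i=14: outside box; Z[14]=4 grow→box=[14,18)
i=15: min(r-i=3, Z[1]=0)=0; Z[15]=0
i=16: min(r-i=2, Z[2]=0)=0; Z[16]=0
i=17: min(r-i=1, Z[3]=3)=1; Z[17]=1
i=18: outside box; Z[18]=3 grow→box=[18,21)
i=19: min(r-i=2, Z[1]=0)=0; Z[19]=0
i=20: min(r-i=1, Z[2]=0)=0; Z[20]=0
i=21: outside box; Z[21]=0
i=22: outside box; Z[22]=1 grow→box=[22,23)

[23, 0, 0, 3, 0, 0, 0, 1, 1, 0, 1, 0, 1, 0, 4, 0, 0, 1, 3, 0, 0, 0, 1]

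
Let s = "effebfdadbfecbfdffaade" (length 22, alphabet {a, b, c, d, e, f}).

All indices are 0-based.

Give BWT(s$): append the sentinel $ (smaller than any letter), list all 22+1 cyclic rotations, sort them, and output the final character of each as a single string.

rank  rotation                 last
    0  $effebfdadbfecbfdffaade  e
    1  aade$effebfdadbfecbfdff  f
    2  adbfecbfdffaade$effebfd  d
    3  ade$effebfdadbfecbfdffa  a
    4  bfdadbfecbfdffaade$effe  e
    5  bfdffaade$effebfdadbfec  c
    6  bfecbfdffaade$effebfdad  d
    7  cbfdffaade$effebfdadbfe  e
    8  dadbfecbfdffaade$effebf  f
    9  dbfecbfdffaade$effebfda  a
   10  de$effebfdadbfecbfdffaa  a
   11  dffaade$effebfdadbfecbf  f
   12  e$effebfdadbfecbfdffaad  d
   13  ebfdadbfecbfdffaade$eff  f
   14  ecbfdffaade$effebfdadbf  f
   15  effebfdadbfecbfdffaade$  $
   16  faade$effebfdadbfecbfdf  f
   17  fdadbfecbfdffaade$effeb  b
   18  fdffaade$effebfdadbfecb  b
   19  febfdadbfecbfdffaade$ef  f
   20  fecbfdffaade$effebfdadb  b
   21  ffaade$effebfdadbfecbfd  d
   22  ffebfdadbfecbfdffaade$e  e

efdaecdefaafdff$fbbfbde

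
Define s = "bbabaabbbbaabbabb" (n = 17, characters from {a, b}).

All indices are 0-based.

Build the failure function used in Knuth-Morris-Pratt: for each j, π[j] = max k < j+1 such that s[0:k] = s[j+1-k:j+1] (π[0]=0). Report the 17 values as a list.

π[0] = 0
j=1 s[j]='b': π[1]=1 (border 'b')
j=2 s[j]='a': k: 1→0; π[2]=0 (border '')
j=3 s[j]='b': π[3]=1 (border 'b')
j=4 s[j]='a': k: 1→0; π[4]=0 (border '')
j=5 s[j]='a': π[5]=0 (border '')
j=6 s[j]='b': π[6]=1 (border 'b')
j=7 s[j]='b': π[7]=2 (border 'bb')
j=8 s[j]='b': k: 2→1; π[8]=2 (border 'bb')
j=9 s[j]='b': k: 2→1; π[9]=2 (border 'bb')
j=10 s[j]='a': π[10]=3 (border 'bba')
j=11 s[j]='a': k: 3→0; π[11]=0 (border '')
j=12 s[j]='b': π[12]=1 (border 'b')
j=13 s[j]='b': π[13]=2 (border 'bb')
j=14 s[j]='a': π[14]=3 (border 'bba')
j=15 s[j]='b': π[15]=4 (border 'bbab')
j=16 s[j]='b': k: 4→1; π[16]=2 (border 'bb')

[0, 1, 0, 1, 0, 0, 1, 2, 2, 2, 3, 0, 1, 2, 3, 4, 2]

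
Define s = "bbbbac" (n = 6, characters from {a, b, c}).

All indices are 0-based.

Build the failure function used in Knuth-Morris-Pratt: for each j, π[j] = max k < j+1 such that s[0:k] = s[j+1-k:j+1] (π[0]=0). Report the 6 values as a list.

π[0] = 0
j=1 s[j]='b': π[1]=1 (border 'b')
j=2 s[j]='b': π[2]=2 (border 'bb')
j=3 s[j]='b': π[3]=3 (border 'bbb')
j=4 s[j]='a': k: 3→2→1→0; π[4]=0 (border '')
j=5 s[j]='c': π[5]=0 (border '')

[0, 1, 2, 3, 0, 0]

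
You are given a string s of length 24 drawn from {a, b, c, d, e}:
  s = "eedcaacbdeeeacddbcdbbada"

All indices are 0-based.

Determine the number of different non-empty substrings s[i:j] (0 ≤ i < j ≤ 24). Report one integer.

rank | idx | suffix
   0 |  23 | a
   1 |   4 | aacbdeeeacddbcdbbada
   2 |   5 | acbdeeeacddbcdbbada
   3 |  12 | acddbcdbbada
   4 |  21 | ada
   5 |  20 | bada
   6 |  19 | bbada
   7 |  16 | bcdbbada
   8 |   7 | bdeeeacddbcdbbada
   9 |   3 | caacbdeeeacddbcdbbada
  10 |   6 | cbdeeeacddbcdbbada
  11 |  17 | cdbbada
  12 |  13 | cddbcdbbada
  13 |  22 | da
  14 |  18 | dbbada
  15 |  15 | dbcdbbada
  16 |   2 | dcaacbdeeeacddbcdbbada
  17 |  14 | ddbcdbbada
  18 |   8 | deeeacddbcdbbada
  19 |  11 | eacddbcdbbada
  20 |   1 | edcaacbdeeeacddbcdbbada
  21 |  10 | eeacddbcdbbada
  22 |   0 | eedcaacbdeeeacddbcdbbada
  23 |   9 | eeeacddbcdbbada

SA = [23, 4, 5, 12, 21, 20, 19, 16, 7, 3, 6, 17, 13, 22, 18, 15, 2, 14, 8, 11, 1, 10, 0, 9]
rank  pair      lcp
   1  s[23:],s[4:]  1  'a'
   2  s[4:],s[5:]  1  'a'
   3  s[5:],s[12:]  2  'ac'
   4  s[12:],s[21:]  1  'a'
   5  s[21:],s[20:]  0  ''
   6  s[20:],s[19:]  1  'b'
   7  s[19:],s[16:]  1  'b'
   8  s[16:],s[7:]  1  'b'
   9  s[7:],s[3:]  0  ''
  10  s[3:],s[6:]  1  'c'
  11  s[6:],s[17:]  1  'c'
  12  s[17:],s[13:]  2  'cd'
  13  s[13:],s[22:]  0  ''
  14  s[22:],s[18:]  1  'd'
  15  s[18:],s[15:]  2  'db'
  16  s[15:],s[2:]  1  'd'
  17  s[2:],s[14:]  1  'd'
  18  s[14:],s[8:]  1  'd'
  19  s[8:],s[11:]  0  ''
  20  s[11:],s[1:]  1  'e'
  21  s[1:],s[10:]  1  'e'
  22  s[10:],s[0:]  2  'ee'
  23  s[0:],s[9:]  2  'ee'

n(n+1)/2 = 24·25/2 = 300
Σ LCP = 0 + 1 + 1 + 2 + 1 + 0 + 1 + 1 + 1 + 0 + 1 + 1 + 2 + 0 + 1 + 2 + 1 + 1 + 1 + 0 + 1 + 1 + 2 + 2 = 24
distinct = 300 − 24 = 276

276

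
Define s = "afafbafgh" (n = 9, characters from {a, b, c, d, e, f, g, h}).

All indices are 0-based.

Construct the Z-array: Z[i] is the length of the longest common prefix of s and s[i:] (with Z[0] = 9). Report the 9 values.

Z[0]=9
i=1: i≥r, start 0; Z[1]=0
i=2: i≥r, start 0; Z[2]=2 scan→box=[2,4)
i=3: min(r-i=1, Z[1]=0)=0; Z[3]=0
i=4: i≥r, start 0; Z[4]=0
i=5: i≥r, start 0; Z[5]=2 scan→box=[5,7)
i=6: min(r-i=1, Z[1]=0)=0; Z[6]=0
i=7: i≥r, start 0; Z[7]=0
i=8: i≥r, start 0; Z[8]=0

[9, 0, 2, 0, 0, 2, 0, 0, 0]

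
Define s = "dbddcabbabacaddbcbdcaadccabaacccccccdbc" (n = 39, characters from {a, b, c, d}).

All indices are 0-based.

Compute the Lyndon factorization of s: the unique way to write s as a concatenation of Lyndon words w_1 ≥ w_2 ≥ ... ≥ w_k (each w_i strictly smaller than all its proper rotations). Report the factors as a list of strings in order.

emit factor 1: 'd' (i=0, period=1)
emit factor 2: 'bddc' (i=1, period=4)
emit factor 3: 'abb' (i=5, period=3)
emit factor 4: 'abacaddbcbdc' (i=8, period=12)
emit factor 5: 'aadccab' (i=20, period=7)
emit factor 6: 'aacccccccdbc' (i=27, period=12)

["d", "bddc", "abb", "abacaddbcbdc", "aadccab", "aacccccccdbc"]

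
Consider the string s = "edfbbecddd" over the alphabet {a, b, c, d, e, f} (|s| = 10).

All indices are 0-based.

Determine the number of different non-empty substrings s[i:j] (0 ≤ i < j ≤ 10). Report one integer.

sorted suffixes:
  #0 SA[0]=3  'bbecddd'
  #1 SA[1]=4  'becddd'
  #2 SA[2]=6  'cddd'
  #3 SA[3]=9  'd'
  #4 SA[4]=8  'dd'
  #5 SA[5]=7  'ddd'
  #6 SA[6]=1  'dfbbecddd'
  #7 SA[7]=5  'ecddd'
  #8 SA[8]=0  'edfbbecddd'
  #9 SA[9]=2  'fbbecddd'

SA = [3, 4, 6, 9, 8, 7, 1, 5, 0, 2]
i: (SA[i-1],SA[i]) lcp shared
  1: (3,4) 1 'b'
  2: (4,6) 0 ''
  3: (6,9) 0 ''
  4: (9,8) 1 'd'
  5: (8,7) 2 'dd'
  6: (7,1) 1 'd'
  7: (1,5) 0 ''
  8: (5,0) 1 'e'
  9: (0,2) 0 ''

n(n+1)/2 = 10·11/2 = 55
Σ LCP = 0 + 1 + 0 + 0 + 1 + 2 + 1 + 0 + 1 + 0 = 6
distinct = 55 − 6 = 49

49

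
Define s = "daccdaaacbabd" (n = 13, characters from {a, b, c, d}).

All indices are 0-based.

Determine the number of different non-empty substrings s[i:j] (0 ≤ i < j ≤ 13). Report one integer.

sorted suffixes:
  #0 SA[0]=5  'aaacbabd'
  #1 SA[1]=6  'aacbabd'
  #2 SA[2]=10  'abd'
  #3 SA[3]=7  'acbabd'
  #4 SA[4]=1  'accdaaacbabd'
  #5 SA[5]=9  'babd'
  #6 SA[6]=11  'bd'
  #7 SA[7]=8  'cbabd'
  #8 SA[8]=2  'ccdaaacbabd'
  #9 SA[9]=3  'cdaaacbabd'
  #10 SA[10]=12  'd'
  #11 SA[11]=4  'daaacbabd'
  #12 SA[12]=0  'daccdaaacbabd'

SA = [5, 6, 10, 7, 1, 9, 11, 8, 2, 3, 12, 4, 0]
[i] adj suffixes → lcp
  [1] 5/6 → 2 ('aa')
  [2] 6/10 → 1 ('a')
  [3] 10/7 → 1 ('a')
  [4] 7/1 → 2 ('ac')
  [5] 1/9 → 0 ('')
  [6] 9/11 → 1 ('b')
  [7] 11/8 → 0 ('')
  [8] 8/2 → 1 ('c')
  [9] 2/3 → 1 ('c')
  [10] 3/12 → 0 ('')
  [11] 12/4 → 1 ('d')
  [12] 4/0 → 2 ('da')

n(n+1)/2 = 13·14/2 = 91
Σ LCP = 0 + 2 + 1 + 1 + 2 + 0 + 1 + 0 + 1 + 1 + 0 + 1 + 2 = 12
distinct = 91 − 12 = 79

79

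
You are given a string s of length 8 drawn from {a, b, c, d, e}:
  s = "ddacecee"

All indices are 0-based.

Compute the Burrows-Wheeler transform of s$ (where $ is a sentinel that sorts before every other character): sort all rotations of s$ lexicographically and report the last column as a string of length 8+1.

rank  rotation   last
    0  $ddacecee  e
    1  acecee$dd  d
    2  cecee$dda  a
    3  cee$ddace  e
    4  dacecee$d  d
    5  ddacecee$  $
    6  e$ddacece  e
    7  ecee$ddac  c
    8  ee$ddacec  c

edaed$ecc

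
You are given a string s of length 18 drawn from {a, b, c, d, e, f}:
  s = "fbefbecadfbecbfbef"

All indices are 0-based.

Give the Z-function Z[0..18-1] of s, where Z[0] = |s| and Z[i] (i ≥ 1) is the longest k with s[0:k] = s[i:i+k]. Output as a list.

[18, 0, 0, 3, 0, 0, 0, 0, 0, 3, 0, 0, 0, 0, 4, 0, 0, 1]

Z[0]=18
i=1: fresh scan; Z[1]=0
i=2: fresh scan; Z[2]=0
i=3: fresh scan; Z[3]=3 extend→box=[3,6)
i=4: min(r-i=2, Z[1]=0)=0; Z[4]=0
i=5: min(r-i=1, Z[2]=0)=0; Z[5]=0
i=6: fresh scan; Z[6]=0
i=7: fresh scan; Z[7]=0
i=8: fresh scan; Z[8]=0
i=9: fresh scan; Z[9]=3 extend→box=[9,12)
i=10: min(r-i=2, Z[1]=0)=0; Z[10]=0
i=11: min(r-i=1, Z[2]=0)=0; Z[11]=0
i=12: fresh scan; Z[12]=0
i=13: fresh scan; Z[13]=0
i=14: fresh scan; Z[14]=4 extend→box=[14,18)
i=15: min(r-i=3, Z[1]=0)=0; Z[15]=0
i=16: min(r-i=2, Z[2]=0)=0; Z[16]=0
i=17: min(r-i=1, Z[3]=3)=1; Z[17]=1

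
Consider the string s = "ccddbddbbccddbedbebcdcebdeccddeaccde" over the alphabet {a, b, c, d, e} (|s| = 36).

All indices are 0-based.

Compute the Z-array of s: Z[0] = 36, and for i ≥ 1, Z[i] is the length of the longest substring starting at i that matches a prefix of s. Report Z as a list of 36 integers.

Z[0]=36
i=1: outside box; Z[1]=1 extend→box=[1,2)
i=2: outside box; Z[2]=0
i=3: outside box; Z[3]=0
i=4: outside box; Z[4]=0
i=5: outside box; Z[5]=0
i=6: outside box; Z[6]=0
i=7: outside box; Z[7]=0
i=8: outside box; Z[8]=0
i=9: outside box; Z[9]=5 extend→box=[9,14)
i=10: min(r-i=4, Z[1]=1)=1; Z[10]=1
i=11: min(r-i=3, Z[2]=0)=0; Z[11]=0
i=12: min(r-i=2, Z[3]=0)=0; Z[12]=0
i=13: min(r-i=1, Z[4]=0)=0; Z[13]=0
i=14: outside box; Z[14]=0
i=15: outside box; Z[15]=0
i=16: outside box; Z[16]=0
i=17: outside box; Z[17]=0
i=18: outside box; Z[18]=0
i=19: outside box; Z[19]=1 extend→box=[19,20)
i=20: outside box; Z[20]=0
i=21: outside box; Z[21]=1 extend→box=[21,22)
i=22: outside box; Z[22]=0
i=23: outside box; Z[23]=0
i=24: outside box; Z[24]=0
i=25: outside box; Z[25]=0
i=26: outside box; Z[26]=4 extend→box=[26,30)
i=27: min(r-i=3, Z[1]=1)=1; Z[27]=1
i=28: min(r-i=2, Z[2]=0)=0; Z[28]=0
i=29: min(r-i=1, Z[3]=0)=0; Z[29]=0
i=30: outside box; Z[30]=0
i=31: outside box; Z[31]=0
i=32: outside box; Z[32]=3 extend→box=[32,35)
i=33: min(r-i=2, Z[1]=1)=1; Z[33]=1
i=34: min(r-i=1, Z[2]=0)=0; Z[34]=0
i=35: outside box; Z[35]=0

[36, 1, 0, 0, 0, 0, 0, 0, 0, 5, 1, 0, 0, 0, 0, 0, 0, 0, 0, 1, 0, 1, 0, 0, 0, 0, 4, 1, 0, 0, 0, 0, 3, 1, 0, 0]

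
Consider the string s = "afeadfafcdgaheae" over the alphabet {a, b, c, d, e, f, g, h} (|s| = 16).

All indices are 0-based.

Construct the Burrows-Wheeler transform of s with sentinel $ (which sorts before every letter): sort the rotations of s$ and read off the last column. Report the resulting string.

rank  rotation           last
    0  $afeadfafcdgaheae  e
    1  adfafcdgaheae$afe  e
    2  ae$afeadfafcdgahe  e
    3  afcdgaheae$afeadf  f
    4  afeadfafcdgaheae$  $
    5  aheae$afeadfafcdg  g
    6  cdgaheae$afeadfaf  f
    7  dfafcdgaheae$afea  a
    8  dgaheae$afeadfafc  c
    9  e$afeadfafcdgahea  a
   10  eadfafcdgaheae$af  f
   11  eae$afeadfafcdgah  h
   12  fafcdgaheae$afead  d
   13  fcdgaheae$afeadfa  a
   14  feadfafcdgaheae$a  a
   15  gaheae$afeadfafcd  d
   16  heae$afeadfafcdga  a

eeef$gfacafhdaada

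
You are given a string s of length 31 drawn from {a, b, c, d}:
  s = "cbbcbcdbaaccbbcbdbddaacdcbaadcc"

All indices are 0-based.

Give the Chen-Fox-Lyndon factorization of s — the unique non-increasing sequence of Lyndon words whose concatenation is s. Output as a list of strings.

["c", "bbcbcd", "b", "aaccbbcbdbddaacdcbaadcc"]

emit factor 1: 'c' (i=0, period=1)
emit factor 2: 'bbcbcd' (i=1, period=6)
emit factor 3: 'b' (i=7, period=1)
emit factor 4: 'aaccbbcbdbddaacdcbaadcc' (i=8, period=23)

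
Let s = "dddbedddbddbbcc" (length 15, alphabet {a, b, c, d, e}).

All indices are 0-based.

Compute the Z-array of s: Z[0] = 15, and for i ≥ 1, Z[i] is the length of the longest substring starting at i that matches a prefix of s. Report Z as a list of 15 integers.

[15, 2, 1, 0, 0, 4, 2, 1, 0, 2, 1, 0, 0, 0, 0]

Z[0]=15
i=1: outside box; Z[1]=2 grow→box=[1,3)
i=2: min(r-i=1, Z[1]=2)=1; Z[2]=1
i=3: outside box; Z[3]=0
i=4: outside box; Z[4]=0
i=5: outside box; Z[5]=4 grow→box=[5,9)
i=6: min(r-i=3, Z[1]=2)=2; Z[6]=2
i=7: min(r-i=2, Z[2]=1)=1; Z[7]=1
i=8: min(r-i=1, Z[3]=0)=0; Z[8]=0
i=9: outside box; Z[9]=2 grow→box=[9,11)
i=10: min(r-i=1, Z[1]=2)=1; Z[10]=1
i=11: outside box; Z[11]=0
i=12: outside box; Z[12]=0
i=13: outside box; Z[13]=0
i=14: outside box; Z[14]=0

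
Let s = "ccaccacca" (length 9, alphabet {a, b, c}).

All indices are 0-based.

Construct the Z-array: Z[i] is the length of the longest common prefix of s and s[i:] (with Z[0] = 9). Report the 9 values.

[9, 1, 0, 6, 1, 0, 3, 1, 0]

Z[0]=9
i=1: i≥r, start 0; Z[1]=1 extend→box=[1,2)
i=2: i≥r, start 0; Z[2]=0
i=3: i≥r, start 0; Z[3]=6 extend→box=[3,9)
i=4: min(r-i=5, Z[1]=1)=1; Z[4]=1
i=5: min(r-i=4, Z[2]=0)=0; Z[5]=0
i=6: min(r-i=3, Z[3]=6)=3; Z[6]=3
i=7: min(r-i=2, Z[4]=1)=1; Z[7]=1
i=8: min(r-i=1, Z[5]=0)=0; Z[8]=0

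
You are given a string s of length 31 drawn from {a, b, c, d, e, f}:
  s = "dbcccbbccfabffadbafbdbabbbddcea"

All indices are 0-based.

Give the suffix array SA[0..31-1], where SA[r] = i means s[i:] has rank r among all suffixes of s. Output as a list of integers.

rank→(start, suffix):
  0 → (30, 'a')
  1 → (22, 'abbbddcea')
  2 → (10, 'abffadbafbdbabbbddcea')
  3 → (14, 'adbafbdbabbbddcea')
  4 → (17, 'afbdbabbbddcea')
  5 → (21, 'babbbddcea')
  6 → (16, 'bafbdbabbbddcea')
  7 → (23, 'bbbddcea')
  8 → (5, 'bbccfabffadbafbdbabbbddcea')
  9 → (24, 'bbddcea')
  10 → (1, 'bcccbbccfabffadbafbdbabbbddcea')
  11 → (6, 'bccfabffadbafbdbabbbddcea')
  12 → (19, 'bdbabbbddcea')
  13 → (25, 'bddcea')
  14 → (11, 'bffadbafbdbabbbddcea')
  15 → (4, 'cbbccfabffadbafbdbabbbddcea')
  16 → (3, 'ccbbccfabffadbafbdbabbbddcea')
  17 → (2, 'cccbbccfabffadbafbdbabbbddcea')
  18 → (7, 'ccfabffadbafbdbabbbddcea')
  19 → (28, 'cea')
  20 → (8, 'cfabffadbafbdbabbbddcea')
  21 → (20, 'dbabbbddcea')
  22 → (15, 'dbafbdbabbbddcea')
  23 → (0, 'dbcccbbccfabffadbafbdbabbbddcea')
  24 → (27, 'dcea')
  25 → (26, 'ddcea')
  26 → (29, 'ea')
  27 → (9, 'fabffadbafbdbabbbddcea')
  28 → (13, 'fadbafbdbabbbddcea')
  29 → (18, 'fbdbabbbddcea')
  30 → (12, 'ffadbafbdbabbbddcea')

[30, 22, 10, 14, 17, 21, 16, 23, 5, 24, 1, 6, 19, 25, 11, 4, 3, 2, 7, 28, 8, 20, 15, 0, 27, 26, 29, 9, 13, 18, 12]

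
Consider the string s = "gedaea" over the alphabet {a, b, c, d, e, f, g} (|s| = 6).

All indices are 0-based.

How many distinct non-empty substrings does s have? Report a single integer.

rank→(start, suffix):
  0 → (5, 'a')
  1 → (3, 'aea')
  2 → (2, 'daea')
  3 → (4, 'ea')
  4 → (1, 'edaea')
  5 → (0, 'gedaea')

SA = [5, 3, 2, 4, 1, 0]
[i] adj suffixes → lcp
  [1] 5/3 → 1 ('a')
  [2] 3/2 → 0 ('')
  [3] 2/4 → 0 ('')
  [4] 4/1 → 1 ('e')
  [5] 1/0 → 0 ('')

n(n+1)/2 = 6·7/2 = 21
Σ LCP = 0 + 1 + 0 + 0 + 1 + 0 = 2
distinct = 21 − 2 = 19

19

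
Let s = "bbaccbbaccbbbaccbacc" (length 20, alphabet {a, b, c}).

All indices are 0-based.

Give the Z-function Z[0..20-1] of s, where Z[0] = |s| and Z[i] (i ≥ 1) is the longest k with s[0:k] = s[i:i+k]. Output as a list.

Z[0]=20
i=1: i≥r, start 0; Z[1]=1 grow→box=[1,2)
i=2: i≥r, start 0; Z[2]=0
i=3: i≥r, start 0; Z[3]=0
i=4: i≥r, start 0; Z[4]=0
i=5: i≥r, start 0; Z[5]=7 grow→box=[5,12)
i=6: min(r-i=6, Z[1]=1)=1; Z[6]=1
i=7: min(r-i=5, Z[2]=0)=0; Z[7]=0
i=8: min(r-i=4, Z[3]=0)=0; Z[8]=0
i=9: min(r-i=3, Z[4]=0)=0; Z[9]=0
i=10: min(r-i=2, Z[5]=7)=2; Z[10]=2
i=11: min(r-i=1, Z[6]=1)=1; Z[11]=6 grow→box=[11,17)
i=12: min(r-i=5, Z[1]=1)=1; Z[12]=1
i=13: min(r-i=4, Z[2]=0)=0; Z[13]=0
i=14: min(r-i=3, Z[3]=0)=0; Z[14]=0
i=15: min(r-i=2, Z[4]=0)=0; Z[15]=0
i=16: min(r-i=1, Z[5]=7)=1; Z[16]=1
i=17: i≥r, start 0; Z[17]=0
i=18: i≥r, start 0; Z[18]=0
i=19: i≥r, start 0; Z[19]=0

[20, 1, 0, 0, 0, 7, 1, 0, 0, 0, 2, 6, 1, 0, 0, 0, 1, 0, 0, 0]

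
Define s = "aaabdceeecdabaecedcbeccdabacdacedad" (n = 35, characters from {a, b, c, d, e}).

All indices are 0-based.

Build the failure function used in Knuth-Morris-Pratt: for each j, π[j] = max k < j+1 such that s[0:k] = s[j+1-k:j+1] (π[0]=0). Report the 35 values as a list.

[0, 1, 2, 0, 0, 0, 0, 0, 0, 0, 0, 1, 0, 1, 0, 0, 0, 0, 0, 0, 0, 0, 0, 0, 1, 0, 1, 0, 0, 1, 0, 0, 0, 1, 0]

π[0] = 0
j=1 s[j]='a': π[1]=1 (border 'a')
j=2 s[j]='a': π[2]=2 (border 'aa')
j=3 s[j]='b': k: 2→1→0; π[3]=0 (border '')
j=4 s[j]='d': π[4]=0 (border '')
j=5 s[j]='c': π[5]=0 (border '')
j=6 s[j]='e': π[6]=0 (border '')
j=7 s[j]='e': π[7]=0 (border '')
j=8 s[j]='e': π[8]=0 (border '')
j=9 s[j]='c': π[9]=0 (border '')
j=10 s[j]='d': π[10]=0 (border '')
j=11 s[j]='a': π[11]=1 (border 'a')
j=12 s[j]='b': k: 1→0; π[12]=0 (border '')
j=13 s[j]='a': π[13]=1 (border 'a')
j=14 s[j]='e': k: 1→0; π[14]=0 (border '')
j=15 s[j]='c': π[15]=0 (border '')
j=16 s[j]='e': π[16]=0 (border '')
j=17 s[j]='d': π[17]=0 (border '')
j=18 s[j]='c': π[18]=0 (border '')
j=19 s[j]='b': π[19]=0 (border '')
j=20 s[j]='e': π[20]=0 (border '')
j=21 s[j]='c': π[21]=0 (border '')
j=22 s[j]='c': π[22]=0 (border '')
j=23 s[j]='d': π[23]=0 (border '')
j=24 s[j]='a': π[24]=1 (border 'a')
j=25 s[j]='b': k: 1→0; π[25]=0 (border '')
j=26 s[j]='a': π[26]=1 (border 'a')
j=27 s[j]='c': k: 1→0; π[27]=0 (border '')
j=28 s[j]='d': π[28]=0 (border '')
j=29 s[j]='a': π[29]=1 (border 'a')
j=30 s[j]='c': k: 1→0; π[30]=0 (border '')
j=31 s[j]='e': π[31]=0 (border '')
j=32 s[j]='d': π[32]=0 (border '')
j=33 s[j]='a': π[33]=1 (border 'a')
j=34 s[j]='d': k: 1→0; π[34]=0 (border '')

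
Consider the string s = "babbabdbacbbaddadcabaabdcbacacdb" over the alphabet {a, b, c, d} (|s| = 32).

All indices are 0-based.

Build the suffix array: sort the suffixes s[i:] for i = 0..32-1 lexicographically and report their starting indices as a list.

rank | idx | suffix
   0 |  20 | aabdcbacacdb
   1 |  18 | abaabdcbacacdb
   2 |   1 | abbabdbacbbaddadcabaabdcbacacdb
   3 |   4 | abdbacbbaddadcabaabdcbacacdb
   4 |  21 | abdcbacacdb
   5 |  26 | acacdb
   6 |   8 | acbbaddadcabaabdcbacacdb
   7 |  28 | acdb
   8 |  15 | adcabaabdcbacacdb
   9 |  12 | addadcabaabdcbacacdb
  10 |  31 | b
  11 |  19 | baabdcbacacdb
  12 |   0 | babbabdbacbbaddadcabaabdcbacacdb
  13 |   3 | babdbacbbaddadcabaabdcbacacdb
  14 |  25 | bacacdb
  15 |   7 | bacbbaddadcabaabdcbacacdb
  16 |  11 | baddadcabaabdcbacacdb
  17 |   2 | bbabdbacbbaddadcabaabdcbacacdb
  18 |  10 | bbaddadcabaabdcbacacdb
  19 |   5 | bdbacbbaddadcabaabdcbacacdb
  20 |  22 | bdcbacacdb
  21 |  17 | cabaabdcbacacdb
  22 |  27 | cacdb
  23 |  24 | cbacacdb
  24 |   9 | cbbaddadcabaabdcbacacdb
  25 |  29 | cdb
  26 |  14 | dadcabaabdcbacacdb
  27 |  30 | db
  28 |   6 | dbacbbaddadcabaabdcbacacdb
  29 |  16 | dcabaabdcbacacdb
  30 |  23 | dcbacacdb
  31 |  13 | ddadcabaabdcbacacdb

[20, 18, 1, 4, 21, 26, 8, 28, 15, 12, 31, 19, 0, 3, 25, 7, 11, 2, 10, 5, 22, 17, 27, 24, 9, 29, 14, 30, 6, 16, 23, 13]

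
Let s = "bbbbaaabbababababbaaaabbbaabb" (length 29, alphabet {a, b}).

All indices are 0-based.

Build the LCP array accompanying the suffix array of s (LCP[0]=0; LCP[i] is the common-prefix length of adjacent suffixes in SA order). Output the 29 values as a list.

sorted suffixes:
  #0 SA[0]=18  'aaaabbbaabb'
  #1 SA[1]=4  'aaabbababababbaaaabbbaabb'
  #2 SA[2]=19  'aaabbbaabb'
  #3 SA[3]=25  'aabb'
  #4 SA[4]=5  'aabbababababbaaaabbbaabb'
  #5 SA[5]=20  'aabbbaabb'
  #6 SA[6]=9  'ababababbaaaabbbaabb'
  #7 SA[7]=11  'abababbaaaabbbaabb'
  #8 SA[8]=13  'ababbaaaabbbaabb'
  #9 SA[9]=26  'abb'
  #10 SA[10]=15  'abbaaaabbbaabb'
  #11 SA[11]=6  'abbababababbaaaabbbaabb'
  #12 SA[12]=21  'abbbaabb'
  #13 SA[13]=28  'b'
  #14 SA[14]=17  'baaaabbbaabb'
  #15 SA[15]=3  'baaabbababababbaaaabbbaabb'
  #16 SA[16]=24  'baabb'
  #17 SA[17]=8  'bababababbaaaabbbaabb'
  #18 SA[18]=10  'babababbaaaabbbaabb'
  #19 SA[19]=12  'bababbaaaabbbaabb'
  #20 SA[20]=14  'babbaaaabbbaabb'
  #21 SA[21]=27  'bb'
  #22 SA[22]=16  'bbaaaabbbaabb'
  #23 SA[23]=2  'bbaaabbababababbaaaabbbaabb'
  #24 SA[24]=23  'bbaabb'
  #25 SA[25]=7  'bbababababbaaaabbbaabb'
  #26 SA[26]=1  'bbbaaabbababababbaaaabbbaabb'
  #27 SA[27]=22  'bbbaabb'
  #28 SA[28]=0  'bbbbaaabbababababbaaaabbbaabb'

SA = [18, 4, 19, 25, 5, 20, 9, 11, 13, 26, 15, 6, 21, 28, 17, 3, 24, 8, 10, 12, 14, 27, 16, 2, 23, 7, 1, 22, 0]
rank  pair      lcp
   1  s[18:],s[4:]  3  'aaa'
   2  s[4:],s[19:]  5  'aaabb'
   3  s[19:],s[25:]  2  'aa'
   4  s[25:],s[5:]  4  'aabb'
   5  s[5:],s[20:]  4  'aabb'
   6  s[20:],s[9:]  1  'a'
   7  s[9:],s[11:]  6  'ababab'
   8  s[11:],s[13:]  4  'abab'
   9  s[13:],s[26:]  2  'ab'
  10  s[26:],s[15:]  3  'abb'
  11  s[15:],s[6:]  4  'abba'
  12  s[6:],s[21:]  3  'abb'
  13  s[21:],s[28:]  0  ''
  14  s[28:],s[17:]  1  'b'
  15  s[17:],s[3:]  4  'baaa'
  16  s[3:],s[24:]  3  'baa'
  17  s[24:],s[8:]  2  'ba'
  18  s[8:],s[10:]  7  'bababab'
  19  s[10:],s[12:]  5  'babab'
  20  s[12:],s[14:]  3  'bab'
  21  s[14:],s[27:]  1  'b'
  22  s[27:],s[16:]  2  'bb'
  23  s[16:],s[2:]  5  'bbaaa'
  24  s[2:],s[23:]  4  'bbaa'
  25  s[23:],s[7:]  3  'bba'
  26  s[7:],s[1:]  2  'bb'
  27  s[1:],s[22:]  5  'bbbaa'
  28  s[22:],s[0:]  3  'bbb'

[0, 3, 5, 2, 4, 4, 1, 6, 4, 2, 3, 4, 3, 0, 1, 4, 3, 2, 7, 5, 3, 1, 2, 5, 4, 3, 2, 5, 3]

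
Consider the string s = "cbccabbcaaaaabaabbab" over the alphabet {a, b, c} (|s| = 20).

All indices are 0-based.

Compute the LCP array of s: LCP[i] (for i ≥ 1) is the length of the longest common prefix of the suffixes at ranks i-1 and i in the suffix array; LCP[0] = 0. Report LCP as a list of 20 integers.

[0, 4, 3, 2, 3, 1, 2, 2, 3, 0, 1, 2, 1, 2, 1, 2, 0, 2, 1, 1]

rank→(start, suffix):
  0 → (8, 'aaaaabaabbab')
  1 → (9, 'aaaabaabbab')
  2 → (10, 'aaabaabbab')
  3 → (11, 'aabaabbab')
  4 → (14, 'aabbab')
  5 → (18, 'ab')
  6 → (12, 'abaabbab')
  7 → (15, 'abbab')
  8 → (4, 'abbcaaaaabaabbab')
  9 → (19, 'b')
  10 → (13, 'baabbab')
  11 → (17, 'bab')
  12 → (16, 'bbab')
  13 → (5, 'bbcaaaaabaabbab')
  14 → (6, 'bcaaaaabaabbab')
  15 → (1, 'bccabbcaaaaabaabbab')
  16 → (7, 'caaaaabaabbab')
  17 → (3, 'cabbcaaaaabaabbab')
  18 → (0, 'cbccabbcaaaaabaabbab')
  19 → (2, 'ccabbcaaaaabaabbab')

SA = [8, 9, 10, 11, 14, 18, 12, 15, 4, 19, 13, 17, 16, 5, 6, 1, 7, 3, 0, 2]
i: (SA[i-1],SA[i]) lcp shared
  1: (8,9) 4 'aaaa'
  2: (9,10) 3 'aaa'
  3: (10,11) 2 'aa'
  4: (11,14) 3 'aab'
  5: (14,18) 1 'a'
  6: (18,12) 2 'ab'
  7: (12,15) 2 'ab'
  8: (15,4) 3 'abb'
  9: (4,19) 0 ''
  10: (19,13) 1 'b'
  11: (13,17) 2 'ba'
  12: (17,16) 1 'b'
  13: (16,5) 2 'bb'
  14: (5,6) 1 'b'
  15: (6,1) 2 'bc'
  16: (1,7) 0 ''
  17: (7,3) 2 'ca'
  18: (3,0) 1 'c'
  19: (0,2) 1 'c'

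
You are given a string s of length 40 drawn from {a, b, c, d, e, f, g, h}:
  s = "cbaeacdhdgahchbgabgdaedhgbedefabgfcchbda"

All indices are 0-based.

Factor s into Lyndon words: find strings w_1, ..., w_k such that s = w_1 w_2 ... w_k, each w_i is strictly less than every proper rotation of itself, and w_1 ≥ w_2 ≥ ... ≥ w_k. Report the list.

emit factor 1: 'c' (i=0, period=1)
emit factor 2: 'b' (i=1, period=1)
emit factor 3: 'ae' (i=2, period=2)
emit factor 4: 'acdhdgahchbg' (i=4, period=12)
emit factor 5: 'abgdaedhgbedefabgfcchbd' (i=16, period=23)
emit factor 6: 'a' (i=39, period=1)

["c", "b", "ae", "acdhdgahchbg", "abgdaedhgbedefabgfcchbd", "a"]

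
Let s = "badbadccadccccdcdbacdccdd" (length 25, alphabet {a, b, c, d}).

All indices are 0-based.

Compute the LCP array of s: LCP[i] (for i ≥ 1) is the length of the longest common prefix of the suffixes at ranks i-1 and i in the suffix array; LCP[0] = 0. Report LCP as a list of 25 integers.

rank→(start, suffix):
  0 → (18, 'acdccdd')
  1 → (1, 'adbadccadccccdcdbacdccdd')
  2 → (4, 'adccadccccdcdbacdccdd')
  3 → (8, 'adccccdcdbacdccdd')
  4 → (17, 'bacdccdd')
  5 → (0, 'badbadccadccccdcdbacdccdd')
  6 → (3, 'badccadccccdcdbacdccdd')
  7 → (7, 'cadccccdcdbacdccdd')
  8 → (6, 'ccadccccdcdbacdccdd')
  9 → (10, 'ccccdcdbacdccdd')
  10 → (11, 'cccdcdbacdccdd')
  11 → (12, 'ccdcdbacdccdd')
  12 → (21, 'ccdd')
  13 → (15, 'cdbacdccdd')
  14 → (19, 'cdccdd')
  15 → (13, 'cdcdbacdccdd')
  16 → (22, 'cdd')
  17 → (24, 'd')
  18 → (16, 'dbacdccdd')
  19 → (2, 'dbadccadccccdcdbacdccdd')
  20 → (5, 'dccadccccdcdbacdccdd')
  21 → (9, 'dccccdcdbacdccdd')
  22 → (20, 'dccdd')
  23 → (14, 'dcdbacdccdd')
  24 → (23, 'dd')

SA = [18, 1, 4, 8, 17, 0, 3, 7, 6, 10, 11, 12, 21, 15, 19, 13, 22, 24, 16, 2, 5, 9, 20, 14, 23]
[i] adj suffixes → lcp
  [1] 18/1 → 1 ('a')
  [2] 1/4 → 2 ('ad')
  [3] 4/8 → 4 ('adcc')
  [4] 8/17 → 0 ('')
  [5] 17/0 → 2 ('ba')
  [6] 0/3 → 3 ('bad')
  [7] 3/7 → 0 ('')
  [8] 7/6 → 1 ('c')
  [9] 6/10 → 2 ('cc')
  [10] 10/11 → 3 ('ccc')
  [11] 11/12 → 2 ('cc')
  [12] 12/21 → 3 ('ccd')
  [13] 21/15 → 1 ('c')
  [14] 15/19 → 2 ('cd')
  [15] 19/13 → 3 ('cdc')
  [16] 13/22 → 2 ('cd')
  [17] 22/24 → 0 ('')
  [18] 24/16 → 1 ('d')
  [19] 16/2 → 3 ('dba')
  [20] 2/5 → 1 ('d')
  [21] 5/9 → 3 ('dcc')
  [22] 9/20 → 3 ('dcc')
  [23] 20/14 → 2 ('dc')
  [24] 14/23 → 1 ('d')

[0, 1, 2, 4, 0, 2, 3, 0, 1, 2, 3, 2, 3, 1, 2, 3, 2, 0, 1, 3, 1, 3, 3, 2, 1]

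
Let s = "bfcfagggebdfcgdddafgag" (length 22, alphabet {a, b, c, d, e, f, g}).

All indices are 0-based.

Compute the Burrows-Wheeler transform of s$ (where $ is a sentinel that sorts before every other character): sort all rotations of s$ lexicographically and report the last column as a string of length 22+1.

rank  rotation                 last
    0  $bfcfagggebdfcgdddafgag  g
    1  afgag$bfcfagggebdfcgddd  d
    2  ag$bfcfagggebdfcgdddafg  g
    3  agggebdfcgdddafgag$bfcf  f
    4  bdfcgdddafgag$bfcfaggge  e
    5  bfcfagggebdfcgdddafgag$  $
    6  cfagggebdfcgdddafgag$bf  f
    7  cgdddafgag$bfcfagggebdf  f
    8  dafgag$bfcfagggebdfcgdd  d
    9  ddafgag$bfcfagggebdfcgd  d
   10  dddafgag$bfcfagggebdfcg  g
   11  dfcgdddafgag$bfcfagggeb  b
   12  ebdfcgdddafgag$bfcfaggg  g
   13  fagggebdfcgdddafgag$bfc  c
   14  fcfagggebdfcgdddafgag$b  b
   15  fcgdddafgag$bfcfagggebd  d
   16  fgag$bfcfagggebdfcgddda  a
   17  g$bfcfagggebdfcgdddafga  a
   18  gag$bfcfagggebdfcgdddaf  f
   19  gdddafgag$bfcfagggebdfc  c
   20  gebdfcgdddafgag$bfcfagg  g
   21  ggebdfcgdddafgag$bfcfag  g
   22  gggebdfcgdddafgag$bfcfa  a

gdgfe$ffddgbgcbdaafcgga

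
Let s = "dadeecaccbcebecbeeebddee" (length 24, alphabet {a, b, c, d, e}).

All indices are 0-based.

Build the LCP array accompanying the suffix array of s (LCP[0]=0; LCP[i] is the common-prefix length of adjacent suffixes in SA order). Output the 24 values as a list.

rank | idx | suffix
   0 |   6 | accbcebecbeeebddee
   1 |   1 | adeecaccbcebecbeeebddee
   2 |   9 | bcebecbeeebddee
   3 |  19 | bddee
   4 |  12 | becbeeebddee
   5 |  15 | beeebddee
   6 |   5 | caccbcebecbeeebddee
   7 |   8 | cbcebecbeeebddee
   8 |  14 | cbeeebddee
   9 |   7 | ccbcebecbeeebddee
  10 |  10 | cebecbeeebddee
  11 |   0 | dadeecaccbcebecbeeebddee
  12 |  20 | ddee
  13 |  21 | dee
  14 |   2 | deecaccbcebecbeeebddee
  15 |  23 | e
  16 |  18 | ebddee
  17 |  11 | ebecbeeebddee
  18 |   4 | ecaccbcebecbeeebddee
  19 |  13 | ecbeeebddee
  20 |  22 | ee
  21 |  17 | eebddee
  22 |   3 | eecaccbcebecbeeebddee
  23 |  16 | eeebddee

SA = [6, 1, 9, 19, 12, 15, 5, 8, 14, 7, 10, 0, 20, 21, 2, 23, 18, 11, 4, 13, 22, 17, 3, 16]
[i] adj suffixes → lcp
  [1] 6/1 → 1 ('a')
  [2] 1/9 → 0 ('')
  [3] 9/19 → 1 ('b')
  [4] 19/12 → 1 ('b')
  [5] 12/15 → 2 ('be')
  [6] 15/5 → 0 ('')
  [7] 5/8 → 1 ('c')
  [8] 8/14 → 2 ('cb')
  [9] 14/7 → 1 ('c')
  [10] 7/10 → 1 ('c')
  [11] 10/0 → 0 ('')
  [12] 0/20 → 1 ('d')
  [13] 20/21 → 1 ('d')
  [14] 21/2 → 3 ('dee')
  [15] 2/23 → 0 ('')
  [16] 23/18 → 1 ('e')
  [17] 18/11 → 2 ('eb')
  [18] 11/4 → 1 ('e')
  [19] 4/13 → 2 ('ec')
  [20] 13/22 → 1 ('e')
  [21] 22/17 → 2 ('ee')
  [22] 17/3 → 2 ('ee')
  [23] 3/16 → 2 ('ee')

[0, 1, 0, 1, 1, 2, 0, 1, 2, 1, 1, 0, 1, 1, 3, 0, 1, 2, 1, 2, 1, 2, 2, 2]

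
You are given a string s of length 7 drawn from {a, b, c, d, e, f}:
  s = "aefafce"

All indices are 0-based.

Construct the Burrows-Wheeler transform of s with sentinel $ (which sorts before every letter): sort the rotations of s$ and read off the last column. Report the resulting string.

e$ffcaea

rank  rotation  last
    0  $aefafce  e
    1  aefafce$  $
    2  afce$aef  f
    3  ce$aefaf  f
    4  e$aefafc  c
    5  efafce$a  a
    6  fafce$ae  e
    7  fce$aefa  a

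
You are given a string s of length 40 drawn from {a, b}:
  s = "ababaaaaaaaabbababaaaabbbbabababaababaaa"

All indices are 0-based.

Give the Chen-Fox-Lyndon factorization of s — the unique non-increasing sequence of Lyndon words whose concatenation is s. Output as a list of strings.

emit factor 1: 'ab' (i=0, period=2)
emit factor 2: 'ab' (i=2, period=2)
emit factor 3: 'aaaaaaaabbababaaaabbbbabababaabab' (i=4, period=33)
emit factor 4: 'a' (i=37, period=1)
emit factor 5: 'a' (i=38, period=1)
emit factor 6: 'a' (i=39, period=1)

["ab", "ab", "aaaaaaaabbababaaaabbbbabababaabab", "a", "a", "a"]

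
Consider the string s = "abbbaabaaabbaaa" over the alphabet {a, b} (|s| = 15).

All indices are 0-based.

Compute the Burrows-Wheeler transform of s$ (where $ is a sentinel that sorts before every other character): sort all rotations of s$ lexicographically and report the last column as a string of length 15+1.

rank  rotation          last
    0  $abbbaabaaabbaaa  a
    1  a$abbbaabaaabbaa  a
    2  aa$abbbaabaaabba  a
    3  aaa$abbbaabaaabb  b
    4  aaabbaaa$abbbaab  b
    5  aabaaabbaaa$abbb  b
    6  aabbaaa$abbbaaba  a
    7  abaaabbaaa$abbba  a
    8  abbaaa$abbbaabaa  a
    9  abbbaabaaabbaaa$  $
   10  baaa$abbbaabaaab  b
   11  baaabbaaa$abbbaa  a
   12  baabaaabbaaa$abb  b
   13  bbaaa$abbbaabaaa  a
   14  bbaabaaabbaaa$ab  b
   15  bbbaabaaabbaaa$a  a

aaabbbaaa$bababa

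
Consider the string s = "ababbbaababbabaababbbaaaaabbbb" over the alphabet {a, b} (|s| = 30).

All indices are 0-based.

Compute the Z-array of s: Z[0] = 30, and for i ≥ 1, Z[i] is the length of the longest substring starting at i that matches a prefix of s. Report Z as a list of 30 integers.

[30, 0, 2, 0, 0, 0, 1, 5, 0, 2, 0, 0, 3, 0, 1, 8, 0, 2, 0, 0, 0, 1, 1, 1, 1, 2, 0, 0, 0, 0]

Z[0]=30
i=1: fresh scan; Z[1]=0
i=2: fresh scan; Z[2]=2 scan→box=[2,4)
i=3: min(r-i=1, Z[1]=0)=0; Z[3]=0
i=4: fresh scan; Z[4]=0
i=5: fresh scan; Z[5]=0
i=6: fresh scan; Z[6]=1 scan→box=[6,7)
i=7: fresh scan; Z[7]=5 scan→box=[7,12)
i=8: min(r-i=4, Z[1]=0)=0; Z[8]=0
i=9: min(r-i=3, Z[2]=2)=2; Z[9]=2
i=10: min(r-i=2, Z[3]=0)=0; Z[10]=0
i=11: min(r-i=1, Z[4]=0)=0; Z[11]=0
i=12: fresh scan; Z[12]=3 scan→box=[12,15)
i=13: min(r-i=2, Z[1]=0)=0; Z[13]=0
i=14: min(r-i=1, Z[2]=2)=1; Z[14]=1
i=15: fresh scan; Z[15]=8 scan→box=[15,23)
i=16: min(r-i=7, Z[1]=0)=0; Z[16]=0
i=17: min(r-i=6, Z[2]=2)=2; Z[17]=2
i=18: min(r-i=5, Z[3]=0)=0; Z[18]=0
i=19: min(r-i=4, Z[4]=0)=0; Z[19]=0
i=20: min(r-i=3, Z[5]=0)=0; Z[20]=0
i=21: min(r-i=2, Z[6]=1)=1; Z[21]=1
i=22: min(r-i=1, Z[7]=5)=1; Z[22]=1
i=23: fresh scan; Z[23]=1 scan→box=[23,24)
i=24: fresh scan; Z[24]=1 scan→box=[24,25)
i=25: fresh scan; Z[25]=2 scan→box=[25,27)
i=26: min(r-i=1, Z[1]=0)=0; Z[26]=0
i=27: fresh scan; Z[27]=0
i=28: fresh scan; Z[28]=0
i=29: fresh scan; Z[29]=0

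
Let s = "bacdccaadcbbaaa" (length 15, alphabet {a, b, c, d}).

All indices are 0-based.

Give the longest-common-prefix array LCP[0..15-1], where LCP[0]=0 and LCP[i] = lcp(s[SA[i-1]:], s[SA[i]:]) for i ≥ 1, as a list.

[0, 1, 2, 2, 1, 1, 0, 2, 1, 0, 1, 1, 1, 0, 2]

sorted suffixes:
  #0 SA[0]=14  'a'
  #1 SA[1]=13  'aa'
  #2 SA[2]=12  'aaa'
  #3 SA[3]=6  'aadcbbaaa'
  #4 SA[4]=1  'acdccaadcbbaaa'
  #5 SA[5]=7  'adcbbaaa'
  #6 SA[6]=11  'baaa'
  #7 SA[7]=0  'bacdccaadcbbaaa'
  #8 SA[8]=10  'bbaaa'
  #9 SA[9]=5  'caadcbbaaa'
  #10 SA[10]=9  'cbbaaa'
  #11 SA[11]=4  'ccaadcbbaaa'
  #12 SA[12]=2  'cdccaadcbbaaa'
  #13 SA[13]=8  'dcbbaaa'
  #14 SA[14]=3  'dccaadcbbaaa'

SA = [14, 13, 12, 6, 1, 7, 11, 0, 10, 5, 9, 4, 2, 8, 3]
i: (SA[i-1],SA[i]) lcp shared
  1: (14,13) 1 'a'
  2: (13,12) 2 'aa'
  3: (12,6) 2 'aa'
  4: (6,1) 1 'a'
  5: (1,7) 1 'a'
  6: (7,11) 0 ''
  7: (11,0) 2 'ba'
  8: (0,10) 1 'b'
  9: (10,5) 0 ''
  10: (5,9) 1 'c'
  11: (9,4) 1 'c'
  12: (4,2) 1 'c'
  13: (2,8) 0 ''
  14: (8,3) 2 'dc'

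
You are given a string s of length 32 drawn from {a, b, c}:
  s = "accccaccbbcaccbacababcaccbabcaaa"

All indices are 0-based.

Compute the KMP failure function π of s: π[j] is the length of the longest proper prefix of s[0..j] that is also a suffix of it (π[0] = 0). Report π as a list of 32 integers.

[0, 0, 0, 0, 0, 1, 2, 3, 0, 0, 0, 1, 2, 3, 0, 1, 2, 1, 0, 1, 0, 0, 1, 2, 3, 0, 1, 0, 0, 1, 1, 1]

π[0] = 0
j=1 s[j]='c': π[1]=0 (border '')
j=2 s[j]='c': π[2]=0 (border '')
j=3 s[j]='c': π[3]=0 (border '')
j=4 s[j]='c': π[4]=0 (border '')
j=5 s[j]='a': π[5]=1 (border 'a')
j=6 s[j]='c': π[6]=2 (border 'ac')
j=7 s[j]='c': π[7]=3 (border 'acc')
j=8 s[j]='b': k: 3→0; π[8]=0 (border '')
j=9 s[j]='b': π[9]=0 (border '')
j=10 s[j]='c': π[10]=0 (border '')
j=11 s[j]='a': π[11]=1 (border 'a')
j=12 s[j]='c': π[12]=2 (border 'ac')
j=13 s[j]='c': π[13]=3 (border 'acc')
j=14 s[j]='b': k: 3→0; π[14]=0 (border '')
j=15 s[j]='a': π[15]=1 (border 'a')
j=16 s[j]='c': π[16]=2 (border 'ac')
j=17 s[j]='a': k: 2→0; π[17]=1 (border 'a')
j=18 s[j]='b': k: 1→0; π[18]=0 (border '')
j=19 s[j]='a': π[19]=1 (border 'a')
j=20 s[j]='b': k: 1→0; π[20]=0 (border '')
j=21 s[j]='c': π[21]=0 (border '')
j=22 s[j]='a': π[22]=1 (border 'a')
j=23 s[j]='c': π[23]=2 (border 'ac')
j=24 s[j]='c': π[24]=3 (border 'acc')
j=25 s[j]='b': k: 3→0; π[25]=0 (border '')
j=26 s[j]='a': π[26]=1 (border 'a')
j=27 s[j]='b': k: 1→0; π[27]=0 (border '')
j=28 s[j]='c': π[28]=0 (border '')
j=29 s[j]='a': π[29]=1 (border 'a')
j=30 s[j]='a': k: 1→0; π[30]=1 (border 'a')
j=31 s[j]='a': k: 1→0; π[31]=1 (border 'a')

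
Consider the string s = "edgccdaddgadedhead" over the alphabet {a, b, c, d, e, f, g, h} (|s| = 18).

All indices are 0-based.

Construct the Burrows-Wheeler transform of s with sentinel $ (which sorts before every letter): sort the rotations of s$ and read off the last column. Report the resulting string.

rank  rotation             last
    0  $edgccdaddgadedhead  d
    1  ad$edgccdaddgadedhe  e
    2  addgadedhead$edgccd  d
    3  adedhead$edgccdaddg  g
    4  ccdaddgadedhead$edg  g
    5  cdaddgadedhead$edgc  c
    6  d$edgccdaddgadedhea  a
    7  daddgadedhead$edgcc  c
    8  ddgadedhead$edgccda  a
    9  dedhead$edgccdaddga  a
   10  dgadedhead$edgccdad  d
   11  dgccdaddgadedhead$e  e
   12  dhead$edgccdaddgade  e
   13  ead$edgccdaddgadedh  h
   14  edgccdaddgadedhead$  $
   15  edhead$edgccdaddgad  d
   16  gadedhead$edgccdadd  d
   17  gccdaddgadedhead$ed  d
   18  head$edgccdaddgaded  d

dedggcacaadeeh$dddd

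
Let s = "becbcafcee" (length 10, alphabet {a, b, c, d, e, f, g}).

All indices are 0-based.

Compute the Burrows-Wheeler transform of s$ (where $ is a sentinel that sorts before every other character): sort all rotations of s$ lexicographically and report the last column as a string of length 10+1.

rank  rotation     last
    0  $becbcafcee  e
    1  afcee$becbc  c
    2  bcafcee$bec  c
    3  becbcafcee$  $
    4  cafcee$becb  b
    5  cbcafcee$be  e
    6  cee$becbcaf  f
    7  e$becbcafce  e
    8  ecbcafcee$b  b
    9  ee$becbcafc  c
   10  fcee$becbca  a

ecc$befebca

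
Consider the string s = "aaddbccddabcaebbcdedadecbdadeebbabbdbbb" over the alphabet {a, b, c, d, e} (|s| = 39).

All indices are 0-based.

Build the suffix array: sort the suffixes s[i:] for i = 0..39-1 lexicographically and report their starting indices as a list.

[0, 32, 9, 1, 20, 26, 12, 38, 31, 37, 30, 36, 14, 33, 10, 4, 15, 24, 34, 11, 23, 5, 6, 16, 8, 19, 25, 35, 3, 7, 2, 21, 17, 27, 29, 13, 22, 18, 28]

rank→(start, suffix):
  0 → (0, 'aaddbccddabcaebbcdedadecbdadeebbabbdbbb')
  1 → (32, 'abbdbbb')
  2 → (9, 'abcaebbcdedadecbdadeebbabbdbbb')
  3 → (1, 'addbccddabcaebbcdedadecbdadeebbabbdbbb')
  4 → (20, 'adecbdadeebbabbdbbb')
  5 → (26, 'adeebbabbdbbb')
  6 → (12, 'aebbcdedadecbdadeebbabbdbbb')
  7 → (38, 'b')
  8 → (31, 'babbdbbb')
  9 → (37, 'bb')
  10 → (30, 'bbabbdbbb')
  11 → (36, 'bbb')
  12 → (14, 'bbcdedadecbdadeebbabbdbbb')
  13 → (33, 'bbdbbb')
  14 → (10, 'bcaebbcdedadecbdadeebbabbdbbb')
  15 → (4, 'bccddabcaebbcdedadecbdadeebbabbdbbb')
  16 → (15, 'bcdedadecbdadeebbabbdbbb')
  17 → (24, 'bdadeebbabbdbbb')
  18 → (34, 'bdbbb')
  19 → (11, 'caebbcdedadecbdadeebbabbdbbb')
  20 → (23, 'cbdadeebbabbdbbb')
  21 → (5, 'ccddabcaebbcdedadecbdadeebbabbdbbb')
  22 → (6, 'cddabcaebbcdedadecbdadeebbabbdbbb')
  23 → (16, 'cdedadecbdadeebbabbdbbb')
  24 → (8, 'dabcaebbcdedadecbdadeebbabbdbbb')
  25 → (19, 'dadecbdadeebbabbdbbb')
  26 → (25, 'dadeebbabbdbbb')
  27 → (35, 'dbbb')
  28 → (3, 'dbccddabcaebbcdedadecbdadeebbabbdbbb')
  29 → (7, 'ddabcaebbcdedadecbdadeebbabbdbbb')
  30 → (2, 'ddbccddabcaebbcdedadecbdadeebbabbdbbb')
  31 → (21, 'decbdadeebbabbdbbb')
  32 → (17, 'dedadecbdadeebbabbdbbb')
  33 → (27, 'deebbabbdbbb')
  34 → (29, 'ebbabbdbbb')
  35 → (13, 'ebbcdedadecbdadeebbabbdbbb')
  36 → (22, 'ecbdadeebbabbdbbb')
  37 → (18, 'edadecbdadeebbabbdbbb')
  38 → (28, 'eebbabbdbbb')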